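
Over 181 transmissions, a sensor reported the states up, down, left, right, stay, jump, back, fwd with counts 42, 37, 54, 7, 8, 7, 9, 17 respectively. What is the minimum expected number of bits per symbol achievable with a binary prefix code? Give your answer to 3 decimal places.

2.608 bits/symbol

Probabilities are the counts divided by 181.
Repeatedly combine the two least-probable nodes; the expected code length is the sum of the merged weights.
merge 7/181 + 7/181 → 14/181
merge 8/181 + 9/181 → 17/181
merge 14/181 + 17/181 → 31/181
merge 17/181 + 31/181 → 48/181
merge 37/181 + 42/181 → 79/181
merge 48/181 + 54/181 → 102/181
merge 79/181 + 102/181 → 1
L = 14/181 + 17/181 + 31/181 + 48/181 + 79/181 + 102/181 + 1 = 472/181 ≈ 2.608 bits/symbol.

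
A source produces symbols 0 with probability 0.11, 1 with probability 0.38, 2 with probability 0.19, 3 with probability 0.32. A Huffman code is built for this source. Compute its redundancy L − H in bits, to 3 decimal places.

Entropy H = −Σ p log₂ p ≈ 1.8620 bits.
Huffman merges: 11/100+19/100→3/10; 3/10+8/25→31/50; 19/50+31/50→1. L = 48/25 ≈ 1.9200.
L − H = 1.9200 − 1.8620 = 0.058 bits.

0.058 bits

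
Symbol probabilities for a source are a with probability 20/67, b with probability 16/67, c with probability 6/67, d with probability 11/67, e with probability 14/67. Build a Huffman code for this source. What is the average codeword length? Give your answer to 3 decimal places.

2.254 bits/symbol

Repeatedly combine the two least-probable nodes; the expected code length is the sum of the merged weights.
merge 6/67 + 11/67 → 17/67
merge 14/67 + 16/67 → 30/67
merge 17/67 + 20/67 → 37/67
merge 30/67 + 37/67 → 1
L = 17/67 + 30/67 + 37/67 + 1 = 151/67 ≈ 2.254 bits/symbol.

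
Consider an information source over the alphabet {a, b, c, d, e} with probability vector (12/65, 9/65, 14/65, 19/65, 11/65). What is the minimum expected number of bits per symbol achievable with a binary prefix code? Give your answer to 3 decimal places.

Repeatedly combine the two least-probable nodes; the expected code length is the sum of the merged weights.
merge 9/65 + 11/65 → 4/13
merge 12/65 + 14/65 → 2/5
merge 19/65 + 4/13 → 3/5
merge 2/5 + 3/5 → 1
L = 4/13 + 2/5 + 3/5 + 1 = 30/13 ≈ 2.308 bits/symbol.

2.308 bits/symbol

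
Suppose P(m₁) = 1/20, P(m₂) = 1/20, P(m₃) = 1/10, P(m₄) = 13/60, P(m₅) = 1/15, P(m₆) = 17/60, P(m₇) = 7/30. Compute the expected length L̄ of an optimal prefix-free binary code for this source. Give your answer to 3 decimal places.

2.533 bits/symbol

Repeatedly combine the two least-probable nodes; the expected code length is the sum of the merged weights.
merge 1/20 + 1/20 → 1/10
merge 1/15 + 1/10 → 1/6
merge 1/10 + 1/6 → 4/15
merge 13/60 + 7/30 → 9/20
merge 4/15 + 17/60 → 11/20
merge 9/20 + 11/20 → 1
L = 1/10 + 1/6 + 4/15 + 9/20 + 11/20 + 1 = 38/15 ≈ 2.533 bits/symbol.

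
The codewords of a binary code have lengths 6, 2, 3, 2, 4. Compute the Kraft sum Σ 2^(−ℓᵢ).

With common denominator 2^6 = 64: Σ 2^(−ℓᵢ) = 1/64 + 16/64 + 8/64 + 16/64 + 4/64 = 45/64 = 0.703125.

0.703125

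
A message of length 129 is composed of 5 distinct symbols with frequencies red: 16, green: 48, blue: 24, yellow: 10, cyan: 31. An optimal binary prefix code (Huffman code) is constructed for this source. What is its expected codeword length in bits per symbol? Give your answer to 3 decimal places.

Probabilities are the counts divided by 129.
Repeatedly combine the two least-probable nodes; the expected code length is the sum of the merged weights.
merge 10/129 + 16/129 → 26/129
merge 8/43 + 26/129 → 50/129
merge 31/129 + 16/43 → 79/129
merge 50/129 + 79/129 → 1
L = 26/129 + 50/129 + 79/129 + 1 = 284/129 ≈ 2.202 bits/symbol.

2.202 bits/symbol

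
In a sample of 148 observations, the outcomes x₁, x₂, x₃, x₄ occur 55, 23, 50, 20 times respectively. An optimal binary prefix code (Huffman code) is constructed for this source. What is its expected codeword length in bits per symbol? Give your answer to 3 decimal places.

Probabilities are the counts divided by 148.
Repeatedly combine the two least-probable nodes; the expected code length is the sum of the merged weights.
merge 5/37 + 23/148 → 43/148
merge 43/148 + 25/74 → 93/148
merge 55/148 + 93/148 → 1
L = 43/148 + 93/148 + 1 = 71/37 ≈ 1.919 bits/symbol.

1.919 bits/symbol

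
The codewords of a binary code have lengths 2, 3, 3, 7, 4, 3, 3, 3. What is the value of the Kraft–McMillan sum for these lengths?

With common denominator 2^7 = 128: Σ 2^(−ℓᵢ) = 32/128 + 16/128 + 16/128 + 1/128 + 8/128 + 16/128 + 16/128 + 16/128 = 121/128 = 0.9453125.

0.9453125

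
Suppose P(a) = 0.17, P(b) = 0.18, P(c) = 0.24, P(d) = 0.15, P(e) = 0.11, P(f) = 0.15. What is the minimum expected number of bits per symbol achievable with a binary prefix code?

Repeatedly combine the two least-probable nodes; the expected code length is the sum of the merged weights.
merge 11/100 + 3/20 → 13/50
merge 3/20 + 17/100 → 8/25
merge 9/50 + 6/25 → 21/50
merge 13/50 + 8/25 → 29/50
merge 21/50 + 29/50 → 1
L = 13/50 + 8/25 + 21/50 + 29/50 + 1 = 129/50 = 2.58 bits/symbol.

2.58 bits/symbol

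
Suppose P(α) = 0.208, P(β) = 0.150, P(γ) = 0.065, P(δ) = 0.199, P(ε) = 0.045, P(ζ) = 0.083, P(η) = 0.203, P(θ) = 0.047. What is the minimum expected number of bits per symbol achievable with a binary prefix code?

Repeatedly combine the two least-probable nodes; the expected code length is the sum of the merged weights.
merge 9/200 + 47/1000 → 23/250
merge 13/200 + 83/1000 → 37/250
merge 23/250 + 37/250 → 6/25
merge 3/20 + 199/1000 → 349/1000
merge 203/1000 + 26/125 → 411/1000
merge 6/25 + 349/1000 → 589/1000
merge 411/1000 + 589/1000 → 1
L = 23/250 + 37/250 + 6/25 + 349/1000 + 411/1000 + 589/1000 + 1 = 2829/1000 = 2.829 bits/symbol.

2.829 bits/symbol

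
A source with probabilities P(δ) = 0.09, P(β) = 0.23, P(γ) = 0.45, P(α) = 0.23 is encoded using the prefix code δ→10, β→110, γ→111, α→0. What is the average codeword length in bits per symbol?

2.45 bits/symbol

L̄ = Σ pᵢ·ℓᵢ = 0.09·2 + 0.23·3 + 0.45·3 + 0.23·1 = 2.45 bits/symbol.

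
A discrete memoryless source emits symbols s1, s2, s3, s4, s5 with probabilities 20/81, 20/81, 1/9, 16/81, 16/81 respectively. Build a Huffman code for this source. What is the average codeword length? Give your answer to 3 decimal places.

Repeatedly combine the two least-probable nodes; the expected code length is the sum of the merged weights.
merge 1/9 + 16/81 → 25/81
merge 16/81 + 20/81 → 4/9
merge 20/81 + 25/81 → 5/9
merge 4/9 + 5/9 → 1
L = 25/81 + 4/9 + 5/9 + 1 = 187/81 ≈ 2.309 bits/symbol.

2.309 bits/symbol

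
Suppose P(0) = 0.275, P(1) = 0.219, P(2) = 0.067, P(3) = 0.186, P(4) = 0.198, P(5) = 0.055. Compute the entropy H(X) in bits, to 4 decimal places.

2.3974 bits

H = −Σ pᵢ log₂ pᵢ.
−0.275·log₂(0.275) = 0.5122
−0.219·log₂(0.219) = 0.4798
−0.067·log₂(0.067) = 0.2613
−0.186·log₂(0.186) = 0.4514
−0.198·log₂(0.198) = 0.4626
−0.055·log₂(0.055) = 0.2301
Sum ≈ 2.3974 → 2.3974 bits.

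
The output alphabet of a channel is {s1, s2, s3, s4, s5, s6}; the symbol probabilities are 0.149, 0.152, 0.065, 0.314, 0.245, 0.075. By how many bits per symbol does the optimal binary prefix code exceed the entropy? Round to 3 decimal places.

0.048 bits

Entropy H = −Σ p log₂ p ≈ 2.3808 bits.
Huffman merges: 13/200+3/40→7/50; 7/50+149/1000→289/1000; 19/125+49/200→397/1000; 289/1000+157/500→603/1000; 397/1000+603/1000→1. L = 2429/1000 ≈ 2.4290.
L − H = 2.4290 − 2.3808 = 0.048 bits.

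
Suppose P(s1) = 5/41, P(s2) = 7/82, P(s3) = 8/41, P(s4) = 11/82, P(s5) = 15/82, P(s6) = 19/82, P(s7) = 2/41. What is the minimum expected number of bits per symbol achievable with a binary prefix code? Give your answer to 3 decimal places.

2.707 bits/symbol

Repeatedly combine the two least-probable nodes; the expected code length is the sum of the merged weights.
merge 2/41 + 7/82 → 11/82
merge 5/41 + 11/82 → 21/82
merge 11/82 + 15/82 → 13/41
merge 8/41 + 19/82 → 35/82
merge 21/82 + 13/41 → 47/82
merge 35/82 + 47/82 → 1
L = 11/82 + 21/82 + 13/41 + 35/82 + 47/82 + 1 = 111/41 ≈ 2.707 bits/symbol.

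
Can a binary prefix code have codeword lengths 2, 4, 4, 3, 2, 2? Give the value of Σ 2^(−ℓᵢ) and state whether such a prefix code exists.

With common denominator 2^4 = 16: Σ 2^(−ℓᵢ) = 4/16 + 1/16 + 1/16 + 2/16 + 4/16 + 4/16 = 16/16 = 1.
Kraft's inequality requires Σ ≤ 1; here Σ = 1 ≤ 1, so such a prefix code exists.

1; yes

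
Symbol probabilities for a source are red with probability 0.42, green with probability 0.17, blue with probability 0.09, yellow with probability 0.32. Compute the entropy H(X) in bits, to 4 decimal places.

1.7989 bits

H = −Σ pᵢ log₂ pᵢ.
−0.42·log₂(0.42) = 0.5256
−0.17·log₂(0.17) = 0.4346
−0.09·log₂(0.09) = 0.3127
−0.32·log₂(0.32) = 0.5260
Sum ≈ 1.7989 → 1.7989 bits.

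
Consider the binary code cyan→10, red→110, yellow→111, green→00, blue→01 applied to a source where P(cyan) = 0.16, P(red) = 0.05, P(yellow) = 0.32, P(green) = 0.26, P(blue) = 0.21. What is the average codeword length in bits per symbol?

L̄ = Σ pᵢ·ℓᵢ = 0.16·2 + 0.05·3 + 0.32·3 + 0.26·2 + 0.21·2 = 2.37 bits/symbol.

2.37 bits/symbol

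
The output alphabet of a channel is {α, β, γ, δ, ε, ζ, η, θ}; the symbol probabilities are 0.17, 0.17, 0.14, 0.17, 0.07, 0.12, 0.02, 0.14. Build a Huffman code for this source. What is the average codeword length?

Repeatedly combine the two least-probable nodes; the expected code length is the sum of the merged weights.
merge 1/50 + 7/100 → 9/100
merge 9/100 + 3/25 → 21/100
merge 7/50 + 7/50 → 7/25
merge 17/100 + 17/100 → 17/50
merge 17/100 + 21/100 → 19/50
merge 7/25 + 17/50 → 31/50
merge 19/50 + 31/50 → 1
L = 9/100 + 21/100 + 7/25 + 17/50 + 19/50 + 31/50 + 1 = 73/25 = 2.92 bits/symbol.

2.92 bits/symbol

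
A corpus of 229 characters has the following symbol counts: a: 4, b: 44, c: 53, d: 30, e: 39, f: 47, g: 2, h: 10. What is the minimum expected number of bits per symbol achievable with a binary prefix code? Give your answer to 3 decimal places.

2.659 bits/symbol

Probabilities are the counts divided by 229.
Repeatedly combine the two least-probable nodes; the expected code length is the sum of the merged weights.
merge 2/229 + 4/229 → 6/229
merge 6/229 + 10/229 → 16/229
merge 16/229 + 30/229 → 46/229
merge 39/229 + 44/229 → 83/229
merge 46/229 + 47/229 → 93/229
merge 53/229 + 83/229 → 136/229
merge 93/229 + 136/229 → 1
L = 6/229 + 16/229 + 46/229 + 83/229 + 93/229 + 136/229 + 1 = 609/229 ≈ 2.659 bits/symbol.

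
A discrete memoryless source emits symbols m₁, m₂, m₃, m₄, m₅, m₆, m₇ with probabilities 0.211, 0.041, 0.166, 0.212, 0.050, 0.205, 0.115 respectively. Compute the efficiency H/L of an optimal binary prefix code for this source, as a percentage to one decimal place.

Entropy H = −Σ p log₂ p ≈ 2.6107 bits.
Huffman merges: 41/1000+1/20→91/1000; 91/1000+23/200→103/500; 83/500+41/200→371/1000; 103/500+211/1000→417/1000; 53/250+371/1000→583/1000; 417/1000+583/1000→1. L = 667/250 ≈ 2.6680.
Efficiency = H/L = 2.6107/2.6680 = 97.9%.

97.9%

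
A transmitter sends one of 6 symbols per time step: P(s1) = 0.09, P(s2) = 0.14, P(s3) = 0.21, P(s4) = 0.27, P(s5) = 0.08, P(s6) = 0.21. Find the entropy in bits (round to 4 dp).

H = −Σ pᵢ log₂ pᵢ.
−0.09·log₂(0.09) = 0.3127
−0.14·log₂(0.14) = 0.3971
−0.21·log₂(0.21) = 0.4728
−0.27·log₂(0.27) = 0.5100
−0.08·log₂(0.08) = 0.2915
−0.21·log₂(0.21) = 0.4728
Sum ≈ 2.4569 → 2.4569 bits.

2.4569 bits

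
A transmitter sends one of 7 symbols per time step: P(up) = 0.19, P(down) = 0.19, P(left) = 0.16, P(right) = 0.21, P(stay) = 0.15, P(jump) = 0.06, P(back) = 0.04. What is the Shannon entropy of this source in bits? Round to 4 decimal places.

2.6461 bits

H = −Σ pᵢ log₂ pᵢ.
−0.19·log₂(0.19) = 0.4552
−0.19·log₂(0.19) = 0.4552
−0.16·log₂(0.16) = 0.4230
−0.21·log₂(0.21) = 0.4728
−0.15·log₂(0.15) = 0.4105
−0.06·log₂(0.06) = 0.2435
−0.04·log₂(0.04) = 0.1858
Sum ≈ 2.6461 → 2.6461 bits.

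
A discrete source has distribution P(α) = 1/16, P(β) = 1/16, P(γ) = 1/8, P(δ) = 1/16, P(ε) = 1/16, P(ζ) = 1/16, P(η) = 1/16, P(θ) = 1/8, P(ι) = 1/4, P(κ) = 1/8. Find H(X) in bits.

Each probability is a power of 1/2, so log₂(1/p) is an integer.
H = Σ p·log₂(1/p) = 1/16·4 + 1/16·4 + 1/8·3 + 1/16·4 + 1/16·4 + 1/16·4 + 1/16·4 + 1/8·3 + 1/4·2 + 1/8·3 = 3.125 bits.

3.125 bits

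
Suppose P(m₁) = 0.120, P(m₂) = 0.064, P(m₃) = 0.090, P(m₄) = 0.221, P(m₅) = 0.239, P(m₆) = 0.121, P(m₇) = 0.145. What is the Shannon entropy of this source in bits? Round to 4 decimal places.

2.6810 bits

H = −Σ pᵢ log₂ pᵢ.
−0.120·log₂(0.120) = 0.3671
−0.064·log₂(0.064) = 0.2538
−0.090·log₂(0.090) = 0.3127
−0.221·log₂(0.221) = 0.4813
−0.239·log₂(0.239) = 0.4935
−0.121·log₂(0.121) = 0.3687
−0.145·log₂(0.145) = 0.4040
Sum ≈ 2.6810 → 2.6810 bits.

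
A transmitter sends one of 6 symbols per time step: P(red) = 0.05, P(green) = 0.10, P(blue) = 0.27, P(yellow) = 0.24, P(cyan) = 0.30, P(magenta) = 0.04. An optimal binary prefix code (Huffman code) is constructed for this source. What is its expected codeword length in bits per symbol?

2.28 bits/symbol

Repeatedly combine the two least-probable nodes; the expected code length is the sum of the merged weights.
merge 1/25 + 1/20 → 9/100
merge 9/100 + 1/10 → 19/100
merge 19/100 + 6/25 → 43/100
merge 27/100 + 3/10 → 57/100
merge 43/100 + 57/100 → 1
L = 9/100 + 19/100 + 43/100 + 57/100 + 1 = 57/25 = 2.28 bits/symbol.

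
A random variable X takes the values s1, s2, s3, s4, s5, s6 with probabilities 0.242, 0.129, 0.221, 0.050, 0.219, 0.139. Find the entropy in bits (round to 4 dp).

2.4494 bits

H = −Σ pᵢ log₂ pᵢ.
−0.242·log₂(0.242) = 0.4954
−0.129·log₂(0.129) = 0.3811
−0.221·log₂(0.221) = 0.4813
−0.050·log₂(0.050) = 0.2161
−0.219·log₂(0.219) = 0.4798
−0.139·log₂(0.139) = 0.3957
Sum ≈ 2.4494 → 2.4494 bits.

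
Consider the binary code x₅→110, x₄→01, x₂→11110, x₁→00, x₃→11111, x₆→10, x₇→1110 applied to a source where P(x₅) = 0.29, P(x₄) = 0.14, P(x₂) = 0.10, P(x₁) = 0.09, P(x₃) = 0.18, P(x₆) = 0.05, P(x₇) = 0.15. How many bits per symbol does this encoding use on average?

3.43 bits/symbol

L̄ = Σ pᵢ·ℓᵢ = 0.29·3 + 0.14·2 + 0.10·5 + 0.09·2 + 0.18·5 + 0.05·2 + 0.15·4 = 3.43 bits/symbol.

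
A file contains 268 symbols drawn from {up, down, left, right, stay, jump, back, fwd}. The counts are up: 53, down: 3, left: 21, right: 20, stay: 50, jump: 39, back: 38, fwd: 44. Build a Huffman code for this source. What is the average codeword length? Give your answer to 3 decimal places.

Probabilities are the counts divided by 268.
Repeatedly combine the two least-probable nodes; the expected code length is the sum of the merged weights.
merge 3/268 + 5/67 → 23/268
merge 21/268 + 23/268 → 11/67
merge 19/134 + 39/268 → 77/268
merge 11/67 + 11/67 → 22/67
merge 25/134 + 53/268 → 103/268
merge 77/268 + 22/67 → 165/268
merge 103/268 + 165/268 → 1
L = 23/268 + 11/67 + 77/268 + 22/67 + 103/268 + 165/268 + 1 = 192/67 ≈ 2.866 bits/symbol.

2.866 bits/symbol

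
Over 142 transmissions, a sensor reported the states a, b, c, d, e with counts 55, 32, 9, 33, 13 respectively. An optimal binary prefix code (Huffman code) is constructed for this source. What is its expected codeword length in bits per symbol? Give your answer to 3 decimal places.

Probabilities are the counts divided by 142.
Repeatedly combine the two least-probable nodes; the expected code length is the sum of the merged weights.
merge 9/142 + 13/142 → 11/71
merge 11/71 + 16/71 → 27/71
merge 33/142 + 27/71 → 87/142
merge 55/142 + 87/142 → 1
L = 11/71 + 27/71 + 87/142 + 1 = 305/142 ≈ 2.148 bits/symbol.

2.148 bits/symbol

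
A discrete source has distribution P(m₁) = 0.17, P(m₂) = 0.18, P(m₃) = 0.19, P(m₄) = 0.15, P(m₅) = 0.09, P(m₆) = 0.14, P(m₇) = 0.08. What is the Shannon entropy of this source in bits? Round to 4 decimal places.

H = −Σ pᵢ log₂ pᵢ.
−0.17·log₂(0.17) = 0.4346
−0.18·log₂(0.18) = 0.4453
−0.19·log₂(0.19) = 0.4552
−0.15·log₂(0.15) = 0.4105
−0.09·log₂(0.09) = 0.3127
−0.14·log₂(0.14) = 0.3971
−0.08·log₂(0.08) = 0.2915
Sum ≈ 2.7469 → 2.7469 bits.

2.7469 bits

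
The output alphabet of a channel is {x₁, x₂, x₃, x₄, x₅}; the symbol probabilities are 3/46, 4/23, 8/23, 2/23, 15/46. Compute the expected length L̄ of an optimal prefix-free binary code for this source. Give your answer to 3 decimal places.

2.130 bits/symbol

Repeatedly combine the two least-probable nodes; the expected code length is the sum of the merged weights.
merge 3/46 + 2/23 → 7/46
merge 7/46 + 4/23 → 15/46
merge 15/46 + 15/46 → 15/23
merge 8/23 + 15/23 → 1
L = 7/46 + 15/46 + 15/23 + 1 = 49/23 ≈ 2.130 bits/symbol.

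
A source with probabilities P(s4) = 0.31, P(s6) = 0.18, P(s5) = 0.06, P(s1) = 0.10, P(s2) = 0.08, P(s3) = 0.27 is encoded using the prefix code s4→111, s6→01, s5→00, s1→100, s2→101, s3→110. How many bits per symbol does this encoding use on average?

L̄ = Σ pᵢ·ℓᵢ = 0.31·3 + 0.18·2 + 0.06·2 + 0.10·3 + 0.08·3 + 0.27·3 = 2.76 bits/symbol.

2.76 bits/symbol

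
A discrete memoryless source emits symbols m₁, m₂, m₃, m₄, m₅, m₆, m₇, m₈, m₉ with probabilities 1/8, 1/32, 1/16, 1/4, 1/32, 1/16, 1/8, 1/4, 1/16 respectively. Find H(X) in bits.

2.8125 bits

Each probability is a power of 1/2, so log₂(1/p) is an integer.
H = Σ p·log₂(1/p) = 1/8·3 + 1/32·5 + 1/16·4 + 1/4·2 + 1/32·5 + 1/16·4 + 1/8·3 + 1/4·2 + 1/16·4 = 2.8125 bits.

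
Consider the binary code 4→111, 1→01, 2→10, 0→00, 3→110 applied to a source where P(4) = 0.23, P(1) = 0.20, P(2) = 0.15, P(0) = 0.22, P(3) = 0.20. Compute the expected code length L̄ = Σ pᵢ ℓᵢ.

2.43 bits/symbol

L̄ = Σ pᵢ·ℓᵢ = 0.23·3 + 0.20·2 + 0.15·2 + 0.22·2 + 0.20·3 = 2.43 bits/symbol.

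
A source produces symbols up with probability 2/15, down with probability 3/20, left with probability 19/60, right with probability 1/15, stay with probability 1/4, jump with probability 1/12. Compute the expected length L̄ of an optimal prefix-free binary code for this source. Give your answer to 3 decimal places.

2.433 bits/symbol

Repeatedly combine the two least-probable nodes; the expected code length is the sum of the merged weights.
merge 1/15 + 1/12 → 3/20
merge 2/15 + 3/20 → 17/60
merge 3/20 + 1/4 → 2/5
merge 17/60 + 19/60 → 3/5
merge 2/5 + 3/5 → 1
L = 3/20 + 17/60 + 2/5 + 3/5 + 1 = 73/30 ≈ 2.433 bits/symbol.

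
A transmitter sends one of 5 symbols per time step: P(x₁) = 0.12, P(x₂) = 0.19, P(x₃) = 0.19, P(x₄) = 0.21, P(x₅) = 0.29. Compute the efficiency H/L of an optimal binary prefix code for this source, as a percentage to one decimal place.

Entropy H = −Σ p log₂ p ≈ 2.2682 bits.
Huffman merges: 3/25+19/100→31/100; 19/100+21/100→2/5; 29/100+31/100→3/5; 2/5+3/5→1. L = 231/100 ≈ 2.3100.
Efficiency = H/L = 2.2682/2.3100 = 98.2%.

98.2%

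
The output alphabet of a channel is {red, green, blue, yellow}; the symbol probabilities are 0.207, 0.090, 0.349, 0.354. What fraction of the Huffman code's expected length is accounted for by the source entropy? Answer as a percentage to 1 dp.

94.9%

Entropy H = −Σ p log₂ p ≈ 1.8434 bits.
Huffman merges: 9/100+207/1000→297/1000; 297/1000+349/1000→323/500; 177/500+323/500→1. L = 1943/1000 ≈ 1.9430.
Efficiency = H/L = 1.8434/1.9430 = 94.9%.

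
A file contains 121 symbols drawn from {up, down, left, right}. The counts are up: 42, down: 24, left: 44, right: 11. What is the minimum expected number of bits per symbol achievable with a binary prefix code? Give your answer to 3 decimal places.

Probabilities are the counts divided by 121.
Repeatedly combine the two least-probable nodes; the expected code length is the sum of the merged weights.
merge 1/11 + 24/121 → 35/121
merge 35/121 + 42/121 → 7/11
merge 4/11 + 7/11 → 1
L = 35/121 + 7/11 + 1 = 233/121 ≈ 1.926 bits/symbol.

1.926 bits/symbol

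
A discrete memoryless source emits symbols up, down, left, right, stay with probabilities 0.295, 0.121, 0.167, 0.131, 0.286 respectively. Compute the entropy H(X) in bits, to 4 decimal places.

2.2201 bits

H = −Σ pᵢ log₂ pᵢ.
−0.295·log₂(0.295) = 0.5196
−0.121·log₂(0.121) = 0.3687
−0.167·log₂(0.167) = 0.4312
−0.131·log₂(0.131) = 0.3841
−0.286·log₂(0.286) = 0.5165
Sum ≈ 2.2201 → 2.2201 bits.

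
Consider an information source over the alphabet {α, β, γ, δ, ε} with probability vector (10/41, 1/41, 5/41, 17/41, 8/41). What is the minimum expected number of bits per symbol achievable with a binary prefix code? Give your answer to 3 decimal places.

2.073 bits/symbol

Repeatedly combine the two least-probable nodes; the expected code length is the sum of the merged weights.
merge 1/41 + 5/41 → 6/41
merge 6/41 + 8/41 → 14/41
merge 10/41 + 14/41 → 24/41
merge 17/41 + 24/41 → 1
L = 6/41 + 14/41 + 24/41 + 1 = 85/41 ≈ 2.073 bits/symbol.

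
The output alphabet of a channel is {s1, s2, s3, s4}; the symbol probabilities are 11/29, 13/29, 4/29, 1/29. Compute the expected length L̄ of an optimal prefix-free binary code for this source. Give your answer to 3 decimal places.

Repeatedly combine the two least-probable nodes; the expected code length is the sum of the merged weights.
merge 1/29 + 4/29 → 5/29
merge 5/29 + 11/29 → 16/29
merge 13/29 + 16/29 → 1
L = 5/29 + 16/29 + 1 = 50/29 ≈ 1.724 bits/symbol.

1.724 bits/symbol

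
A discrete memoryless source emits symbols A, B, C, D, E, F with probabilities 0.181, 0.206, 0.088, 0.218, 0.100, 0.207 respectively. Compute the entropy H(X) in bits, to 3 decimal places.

2.506 bits

H = −Σ pᵢ log₂ pᵢ.
−0.181·log₂(0.181) = 0.4463
−0.206·log₂(0.206) = 0.4695
−0.088·log₂(0.088) = 0.3086
−0.218·log₂(0.218) = 0.4791
−0.100·log₂(0.100) = 0.3322
−0.207·log₂(0.207) = 0.4704
Sum ≈ 2.5061 → 2.506 bits.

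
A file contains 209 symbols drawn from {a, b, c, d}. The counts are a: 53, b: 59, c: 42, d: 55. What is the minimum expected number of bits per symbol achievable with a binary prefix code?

2 bits/symbol

Probabilities are the counts divided by 209.
Repeatedly combine the two least-probable nodes; the expected code length is the sum of the merged weights.
merge 42/209 + 53/209 → 5/11
merge 5/19 + 59/209 → 6/11
merge 5/11 + 6/11 → 1
L = 5/11 + 6/11 + 1 = 2 bits/symbol.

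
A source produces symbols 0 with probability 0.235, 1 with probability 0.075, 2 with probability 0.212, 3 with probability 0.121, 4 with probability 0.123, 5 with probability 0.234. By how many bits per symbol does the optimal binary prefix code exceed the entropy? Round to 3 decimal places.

Entropy H = −Σ p log₂ p ≈ 2.4765 bits.
Huffman merges: 3/40+121/1000→49/250; 123/1000+49/250→319/1000; 53/250+117/500→223/500; 47/200+319/1000→277/500; 223/500+277/500→1. L = 503/200 ≈ 2.5150.
L − H = 2.5150 − 2.4765 = 0.038 bits.

0.038 bits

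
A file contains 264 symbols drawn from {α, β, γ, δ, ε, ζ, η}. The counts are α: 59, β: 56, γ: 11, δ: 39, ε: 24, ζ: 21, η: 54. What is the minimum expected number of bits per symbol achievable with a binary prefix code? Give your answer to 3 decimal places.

Probabilities are the counts divided by 264.
Repeatedly combine the two least-probable nodes; the expected code length is the sum of the merged weights.
merge 1/24 + 7/88 → 4/33
merge 1/11 + 4/33 → 7/33
merge 13/88 + 9/44 → 31/88
merge 7/33 + 7/33 → 14/33
merge 59/264 + 31/88 → 19/33
merge 14/33 + 19/33 → 1
L = 4/33 + 7/33 + 31/88 + 14/33 + 19/33 + 1 = 709/264 ≈ 2.686 bits/symbol.

2.686 bits/symbol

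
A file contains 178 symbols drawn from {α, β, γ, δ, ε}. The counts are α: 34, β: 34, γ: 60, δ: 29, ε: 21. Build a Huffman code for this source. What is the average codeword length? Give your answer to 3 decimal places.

Probabilities are the counts divided by 178.
Repeatedly combine the two least-probable nodes; the expected code length is the sum of the merged weights.
merge 21/178 + 29/178 → 25/89
merge 17/89 + 17/89 → 34/89
merge 25/89 + 30/89 → 55/89
merge 34/89 + 55/89 → 1
L = 25/89 + 34/89 + 55/89 + 1 = 203/89 ≈ 2.281 bits/symbol.

2.281 bits/symbol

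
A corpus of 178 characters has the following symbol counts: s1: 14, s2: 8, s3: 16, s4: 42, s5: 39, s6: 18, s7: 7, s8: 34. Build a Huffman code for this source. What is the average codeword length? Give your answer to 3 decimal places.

Probabilities are the counts divided by 178.
Repeatedly combine the two least-probable nodes; the expected code length is the sum of the merged weights.
merge 7/178 + 4/89 → 15/178
merge 7/89 + 15/178 → 29/178
merge 8/89 + 9/89 → 17/89
merge 29/178 + 17/89 → 63/178
merge 17/89 + 39/178 → 73/178
merge 21/89 + 63/178 → 105/178
merge 73/178 + 105/178 → 1
L = 15/178 + 29/178 + 17/89 + 63/178 + 73/178 + 105/178 + 1 = 497/178 ≈ 2.792 bits/symbol.

2.792 bits/symbol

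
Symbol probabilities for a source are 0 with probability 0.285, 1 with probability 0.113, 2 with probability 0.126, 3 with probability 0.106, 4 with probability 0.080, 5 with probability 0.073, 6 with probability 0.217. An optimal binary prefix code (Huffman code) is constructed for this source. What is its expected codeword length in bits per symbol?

2.651 bits/symbol

Repeatedly combine the two least-probable nodes; the expected code length is the sum of the merged weights.
merge 73/1000 + 2/25 → 153/1000
merge 53/500 + 113/1000 → 219/1000
merge 63/500 + 153/1000 → 279/1000
merge 217/1000 + 219/1000 → 109/250
merge 279/1000 + 57/200 → 141/250
merge 109/250 + 141/250 → 1
L = 153/1000 + 219/1000 + 279/1000 + 109/250 + 141/250 + 1 = 2651/1000 = 2.651 bits/symbol.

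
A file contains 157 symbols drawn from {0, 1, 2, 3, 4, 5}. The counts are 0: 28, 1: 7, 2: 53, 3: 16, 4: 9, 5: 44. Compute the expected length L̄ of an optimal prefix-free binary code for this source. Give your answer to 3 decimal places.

Probabilities are the counts divided by 157.
Repeatedly combine the two least-probable nodes; the expected code length is the sum of the merged weights.
merge 7/157 + 9/157 → 16/157
merge 16/157 + 16/157 → 32/157
merge 28/157 + 32/157 → 60/157
merge 44/157 + 53/157 → 97/157
merge 60/157 + 97/157 → 1
L = 16/157 + 32/157 + 60/157 + 97/157 + 1 = 362/157 ≈ 2.306 bits/symbol.

2.306 bits/symbol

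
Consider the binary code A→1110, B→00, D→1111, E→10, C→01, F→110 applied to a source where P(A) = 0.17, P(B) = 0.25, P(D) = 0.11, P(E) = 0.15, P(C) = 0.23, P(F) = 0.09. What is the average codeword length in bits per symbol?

2.65 bits/symbol

L̄ = Σ pᵢ·ℓᵢ = 0.17·4 + 0.25·2 + 0.11·4 + 0.15·2 + 0.23·2 + 0.09·3 = 2.65 bits/symbol.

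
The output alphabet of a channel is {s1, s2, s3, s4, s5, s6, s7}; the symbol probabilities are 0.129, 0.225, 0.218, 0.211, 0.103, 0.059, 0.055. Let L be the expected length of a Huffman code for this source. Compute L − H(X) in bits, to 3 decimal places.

Entropy H = −Σ p log₂ p ≈ 2.6269 bits.
Huffman merges: 11/200+59/1000→57/500; 103/1000+57/500→217/1000; 129/1000+211/1000→17/50; 217/1000+109/500→87/200; 9/40+17/50→113/200; 87/200+113/200→1. L = 2671/1000 ≈ 2.6710.
L − H = 2.6710 − 2.6269 = 0.044 bits.

0.044 bits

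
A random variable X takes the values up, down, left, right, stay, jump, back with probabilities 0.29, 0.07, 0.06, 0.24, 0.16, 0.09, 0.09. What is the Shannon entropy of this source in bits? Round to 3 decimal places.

2.572 bits

H = −Σ pᵢ log₂ pᵢ.
−0.29·log₂(0.29) = 0.5179
−0.07·log₂(0.07) = 0.2686
−0.06·log₂(0.06) = 0.2435
−0.24·log₂(0.24) = 0.4941
−0.16·log₂(0.16) = 0.4230
−0.09·log₂(0.09) = 0.3127
−0.09·log₂(0.09) = 0.3127
Sum ≈ 2.5725 → 2.572 bits.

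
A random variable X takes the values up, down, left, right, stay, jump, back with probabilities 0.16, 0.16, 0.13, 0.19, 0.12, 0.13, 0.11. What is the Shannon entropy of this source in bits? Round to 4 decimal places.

2.7839 bits

H = −Σ pᵢ log₂ pᵢ.
−0.16·log₂(0.16) = 0.4230
−0.16·log₂(0.16) = 0.4230
−0.13·log₂(0.13) = 0.3826
−0.19·log₂(0.19) = 0.4552
−0.12·log₂(0.12) = 0.3671
−0.13·log₂(0.13) = 0.3826
−0.11·log₂(0.11) = 0.3503
Sum ≈ 2.7839 → 2.7839 bits.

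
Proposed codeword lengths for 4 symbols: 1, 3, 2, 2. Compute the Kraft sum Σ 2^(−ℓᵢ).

1.125

With common denominator 2^3 = 8: Σ 2^(−ℓᵢ) = 4/8 + 1/8 + 2/8 + 2/8 = 9/8 = 1.125.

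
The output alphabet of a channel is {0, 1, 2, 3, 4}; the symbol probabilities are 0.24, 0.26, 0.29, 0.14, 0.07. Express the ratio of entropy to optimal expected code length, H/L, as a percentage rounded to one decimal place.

98.8%

Entropy H = −Σ p log₂ p ≈ 2.1830 bits.
Huffman merges: 7/100+7/50→21/100; 21/100+6/25→9/20; 13/50+29/100→11/20; 9/20+11/20→1. L = 221/100 ≈ 2.2100.
Efficiency = H/L = 2.1830/2.2100 = 98.8%.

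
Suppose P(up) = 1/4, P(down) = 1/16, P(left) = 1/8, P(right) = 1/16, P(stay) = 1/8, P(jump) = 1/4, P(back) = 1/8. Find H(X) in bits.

2.625 bits

Each probability is a power of 1/2, so log₂(1/p) is an integer.
H = Σ p·log₂(1/p) = 1/4·2 + 1/16·4 + 1/8·3 + 1/16·4 + 1/8·3 + 1/4·2 + 1/8·3 = 2.625 bits.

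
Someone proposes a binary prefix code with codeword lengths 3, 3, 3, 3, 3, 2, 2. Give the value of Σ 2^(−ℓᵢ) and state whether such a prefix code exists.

With common denominator 2^3 = 8: Σ 2^(−ℓᵢ) = 1/8 + 1/8 + 1/8 + 1/8 + 1/8 + 2/8 + 2/8 = 9/8 = 1.125.
Kraft's inequality requires Σ ≤ 1; here Σ = 1.125 > 1, so no such prefix code exists.

1.125; no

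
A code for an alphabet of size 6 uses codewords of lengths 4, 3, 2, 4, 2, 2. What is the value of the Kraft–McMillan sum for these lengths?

With common denominator 2^4 = 16: Σ 2^(−ℓᵢ) = 1/16 + 2/16 + 4/16 + 1/16 + 4/16 + 4/16 = 16/16 = 1.

1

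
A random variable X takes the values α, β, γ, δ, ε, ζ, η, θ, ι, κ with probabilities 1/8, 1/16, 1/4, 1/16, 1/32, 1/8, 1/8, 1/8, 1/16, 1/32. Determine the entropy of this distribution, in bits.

Each probability is a power of 1/2, so log₂(1/p) is an integer.
H = Σ p·log₂(1/p) = 1/8·3 + 1/16·4 + 1/4·2 + 1/16·4 + 1/32·5 + 1/8·3 + 1/8·3 + 1/8·3 + 1/16·4 + 1/32·5 = 3.0625 bits.

3.0625 bits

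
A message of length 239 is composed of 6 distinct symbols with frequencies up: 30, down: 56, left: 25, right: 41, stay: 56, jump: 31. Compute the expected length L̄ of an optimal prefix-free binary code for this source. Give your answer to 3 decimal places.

2.531 bits/symbol

Probabilities are the counts divided by 239.
Repeatedly combine the two least-probable nodes; the expected code length is the sum of the merged weights.
merge 25/239 + 30/239 → 55/239
merge 31/239 + 41/239 → 72/239
merge 55/239 + 56/239 → 111/239
merge 56/239 + 72/239 → 128/239
merge 111/239 + 128/239 → 1
L = 55/239 + 72/239 + 111/239 + 128/239 + 1 = 605/239 ≈ 2.531 bits/symbol.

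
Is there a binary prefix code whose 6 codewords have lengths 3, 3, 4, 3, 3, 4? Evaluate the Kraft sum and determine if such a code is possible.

With common denominator 2^4 = 16: Σ 2^(−ℓᵢ) = 2/16 + 2/16 + 1/16 + 2/16 + 2/16 + 1/16 = 10/16 = 0.625.
Kraft's inequality requires Σ ≤ 1; here Σ = 0.625 ≤ 1, so such a prefix code exists.

0.625; yes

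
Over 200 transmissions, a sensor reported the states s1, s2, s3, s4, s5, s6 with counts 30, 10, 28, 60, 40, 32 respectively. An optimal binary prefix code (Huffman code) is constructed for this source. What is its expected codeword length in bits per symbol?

2.5 bits/symbol

Probabilities are the counts divided by 200.
Repeatedly combine the two least-probable nodes; the expected code length is the sum of the merged weights.
merge 1/20 + 7/50 → 19/100
merge 3/20 + 4/25 → 31/100
merge 19/100 + 1/5 → 39/100
merge 3/10 + 31/100 → 61/100
merge 39/100 + 61/100 → 1
L = 19/100 + 31/100 + 39/100 + 61/100 + 1 = 5/2 = 2.5 bits/symbol.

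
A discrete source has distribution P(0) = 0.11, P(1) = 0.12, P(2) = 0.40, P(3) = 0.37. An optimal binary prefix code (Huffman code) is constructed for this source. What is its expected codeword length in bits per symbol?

Repeatedly combine the two least-probable nodes; the expected code length is the sum of the merged weights.
merge 11/100 + 3/25 → 23/100
merge 23/100 + 37/100 → 3/5
merge 2/5 + 3/5 → 1
L = 23/100 + 3/5 + 1 = 183/100 = 1.83 bits/symbol.

1.83 bits/symbol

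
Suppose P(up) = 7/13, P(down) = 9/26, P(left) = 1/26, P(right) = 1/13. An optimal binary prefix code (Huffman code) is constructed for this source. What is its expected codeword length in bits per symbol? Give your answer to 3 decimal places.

Repeatedly combine the two least-probable nodes; the expected code length is the sum of the merged weights.
merge 1/26 + 1/13 → 3/26
merge 3/26 + 9/26 → 6/13
merge 6/13 + 7/13 → 1
L = 3/26 + 6/13 + 1 = 41/26 ≈ 1.577 bits/symbol.

1.577 bits/symbol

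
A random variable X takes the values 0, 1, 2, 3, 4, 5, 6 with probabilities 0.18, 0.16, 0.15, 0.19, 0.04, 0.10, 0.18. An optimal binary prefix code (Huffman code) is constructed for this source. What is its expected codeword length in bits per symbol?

Repeatedly combine the two least-probable nodes; the expected code length is the sum of the merged weights.
merge 1/25 + 1/10 → 7/50
merge 7/50 + 3/20 → 29/100
merge 4/25 + 9/50 → 17/50
merge 9/50 + 19/100 → 37/100
merge 29/100 + 17/50 → 63/100
merge 37/100 + 63/100 → 1
L = 7/50 + 29/100 + 17/50 + 37/100 + 63/100 + 1 = 277/100 = 2.77 bits/symbol.

2.77 bits/symbol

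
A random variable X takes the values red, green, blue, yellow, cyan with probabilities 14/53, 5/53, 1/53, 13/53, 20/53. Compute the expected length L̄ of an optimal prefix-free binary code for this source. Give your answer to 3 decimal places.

2.094 bits/symbol

Repeatedly combine the two least-probable nodes; the expected code length is the sum of the merged weights.
merge 1/53 + 5/53 → 6/53
merge 6/53 + 13/53 → 19/53
merge 14/53 + 19/53 → 33/53
merge 20/53 + 33/53 → 1
L = 6/53 + 19/53 + 33/53 + 1 = 111/53 ≈ 2.094 bits/symbol.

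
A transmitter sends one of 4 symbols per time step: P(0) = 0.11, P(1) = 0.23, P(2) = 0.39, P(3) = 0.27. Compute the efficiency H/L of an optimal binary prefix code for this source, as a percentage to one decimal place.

Entropy H = −Σ p log₂ p ≈ 1.8778 bits.
Huffman merges: 11/100+23/100→17/50; 27/100+17/50→61/100; 39/100+61/100→1. L = 39/20 ≈ 1.9500.
Efficiency = H/L = 1.8778/1.9500 = 96.3%.

96.3%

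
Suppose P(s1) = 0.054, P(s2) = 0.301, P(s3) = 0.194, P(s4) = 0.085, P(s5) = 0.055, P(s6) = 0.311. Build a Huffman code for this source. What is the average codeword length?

Repeatedly combine the two least-probable nodes; the expected code length is the sum of the merged weights.
merge 27/500 + 11/200 → 109/1000
merge 17/200 + 109/1000 → 97/500
merge 97/500 + 97/500 → 97/250
merge 301/1000 + 311/1000 → 153/250
merge 97/250 + 153/250 → 1
L = 109/1000 + 97/500 + 97/250 + 153/250 + 1 = 2303/1000 = 2.303 bits/symbol.

2.303 bits/symbol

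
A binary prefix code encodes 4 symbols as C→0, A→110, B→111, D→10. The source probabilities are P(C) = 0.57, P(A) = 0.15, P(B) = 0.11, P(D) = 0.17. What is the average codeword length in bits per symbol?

1.69 bits/symbol

L̄ = Σ pᵢ·ℓᵢ = 0.57·1 + 0.15·3 + 0.11·3 + 0.17·2 = 1.69 bits/symbol.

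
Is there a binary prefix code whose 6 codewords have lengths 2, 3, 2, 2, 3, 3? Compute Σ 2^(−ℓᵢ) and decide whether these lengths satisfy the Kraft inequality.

With common denominator 2^3 = 8: Σ 2^(−ℓᵢ) = 2/8 + 1/8 + 2/8 + 2/8 + 1/8 + 1/8 = 9/8 = 1.125.
Kraft's inequality requires Σ ≤ 1; here Σ = 1.125 > 1, so no such prefix code exists.

1.125; no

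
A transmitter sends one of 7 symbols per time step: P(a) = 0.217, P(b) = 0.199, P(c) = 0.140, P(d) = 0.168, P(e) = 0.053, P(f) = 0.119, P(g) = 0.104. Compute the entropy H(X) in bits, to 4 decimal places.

2.7009 bits

H = −Σ pᵢ log₂ pᵢ.
−0.217·log₂(0.217) = 0.4783
−0.199·log₂(0.199) = 0.4635
−0.140·log₂(0.140) = 0.3971
−0.168·log₂(0.168) = 0.4323
−0.053·log₂(0.053) = 0.2246
−0.119·log₂(0.119) = 0.3654
−0.104·log₂(0.104) = 0.3396
Sum ≈ 2.7009 → 2.7009 bits.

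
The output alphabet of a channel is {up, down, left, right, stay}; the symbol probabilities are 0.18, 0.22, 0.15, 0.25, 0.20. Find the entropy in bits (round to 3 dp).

H = −Σ pᵢ log₂ pᵢ.
−0.18·log₂(0.18) = 0.4453
−0.22·log₂(0.22) = 0.4806
−0.15·log₂(0.15) = 0.4105
−0.25·log₂(0.25) = 0.5000
−0.20·log₂(0.20) = 0.4644
Sum ≈ 2.3008 → 2.301 bits.

2.301 bits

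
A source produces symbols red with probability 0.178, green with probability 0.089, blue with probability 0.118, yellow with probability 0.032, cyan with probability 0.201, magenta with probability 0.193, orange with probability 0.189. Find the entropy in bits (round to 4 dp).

H = −Σ pᵢ log₂ pᵢ.
−0.178·log₂(0.178) = 0.4432
−0.089·log₂(0.089) = 0.3106
−0.118·log₂(0.118) = 0.3638
−0.032·log₂(0.032) = 0.1589
−0.201·log₂(0.201) = 0.4653
−0.193·log₂(0.193) = 0.4581
−0.189·log₂(0.189) = 0.4543
Sum ≈ 2.6541 → 2.6541 bits.

2.6541 bits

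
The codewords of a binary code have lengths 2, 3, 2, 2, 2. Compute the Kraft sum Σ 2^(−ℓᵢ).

With common denominator 2^3 = 8: Σ 2^(−ℓᵢ) = 2/8 + 1/8 + 2/8 + 2/8 + 2/8 = 9/8 = 1.125.

1.125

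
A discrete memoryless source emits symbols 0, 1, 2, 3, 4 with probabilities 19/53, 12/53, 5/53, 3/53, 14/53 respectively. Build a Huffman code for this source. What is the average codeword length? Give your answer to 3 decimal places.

2.151 bits/symbol

Repeatedly combine the two least-probable nodes; the expected code length is the sum of the merged weights.
merge 3/53 + 5/53 → 8/53
merge 8/53 + 12/53 → 20/53
merge 14/53 + 19/53 → 33/53
merge 20/53 + 33/53 → 1
L = 8/53 + 20/53 + 33/53 + 1 = 114/53 ≈ 2.151 bits/symbol.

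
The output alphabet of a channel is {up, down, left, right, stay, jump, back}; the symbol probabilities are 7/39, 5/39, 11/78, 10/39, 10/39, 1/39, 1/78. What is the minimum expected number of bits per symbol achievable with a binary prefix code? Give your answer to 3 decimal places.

2.513 bits/symbol

Repeatedly combine the two least-probable nodes; the expected code length is the sum of the merged weights.
merge 1/78 + 1/39 → 1/26
merge 1/26 + 5/39 → 1/6
merge 11/78 + 1/6 → 4/13
merge 7/39 + 10/39 → 17/39
merge 10/39 + 4/13 → 22/39
merge 17/39 + 22/39 → 1
L = 1/26 + 1/6 + 4/13 + 17/39 + 22/39 + 1 = 98/39 ≈ 2.513 bits/symbol.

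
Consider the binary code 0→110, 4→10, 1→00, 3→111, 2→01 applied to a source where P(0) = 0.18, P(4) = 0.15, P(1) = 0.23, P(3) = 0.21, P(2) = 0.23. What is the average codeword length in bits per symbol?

2.39 bits/symbol

L̄ = Σ pᵢ·ℓᵢ = 0.18·3 + 0.15·2 + 0.23·2 + 0.21·3 + 0.23·2 = 2.39 bits/symbol.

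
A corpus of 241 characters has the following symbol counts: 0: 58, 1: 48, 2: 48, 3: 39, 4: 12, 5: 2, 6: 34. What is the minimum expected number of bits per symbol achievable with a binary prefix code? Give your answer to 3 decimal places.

Probabilities are the counts divided by 241.
Repeatedly combine the two least-probable nodes; the expected code length is the sum of the merged weights.
merge 2/241 + 12/241 → 14/241
merge 14/241 + 34/241 → 48/241
merge 39/241 + 48/241 → 87/241
merge 48/241 + 48/241 → 96/241
merge 58/241 + 87/241 → 145/241
merge 96/241 + 145/241 → 1
L = 14/241 + 48/241 + 87/241 + 96/241 + 145/241 + 1 = 631/241 ≈ 2.618 bits/symbol.

2.618 bits/symbol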